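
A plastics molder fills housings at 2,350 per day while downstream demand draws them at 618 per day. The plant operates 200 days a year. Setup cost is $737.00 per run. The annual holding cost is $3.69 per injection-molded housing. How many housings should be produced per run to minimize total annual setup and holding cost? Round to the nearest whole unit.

Q* ≈ 8,185 housings

Annual demand D = 618 × 200 = 123,600.
Production build-up factor (1 − d/p) = 1 − 618/2,350 = 0.7370.
Q* = √(2DS / (H(1 − d/p))) = √(2 × 123,600 × 737 / (3.69 × 0.7370)).
= √(182,186,400 / 2.7196) ≈ 8184.738.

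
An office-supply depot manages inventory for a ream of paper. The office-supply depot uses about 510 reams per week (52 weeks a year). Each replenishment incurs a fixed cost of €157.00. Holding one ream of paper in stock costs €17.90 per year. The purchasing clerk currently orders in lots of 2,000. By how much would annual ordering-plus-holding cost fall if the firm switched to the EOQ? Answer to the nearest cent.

Annual demand D = 510 × 52 = 26,520.
EOQ = √(2DS/H) = √(2 × 26,520 × 157 / 17.9) ≈ 682.06.
Cost at Q* = (D/Q*)S + (Q*/2)H = √(2DSH) ≈ €12,208.94.
Cost at Q = 2,000: (26,520/2,000)×157 + (2,000/2)×17.9 = €2,081.82 + €17,900.00 = €19,981.82.
Excess = €19,981.82 − €12,208.94 = €7,772.88.

Extra cost ≈ €7,772.88 per year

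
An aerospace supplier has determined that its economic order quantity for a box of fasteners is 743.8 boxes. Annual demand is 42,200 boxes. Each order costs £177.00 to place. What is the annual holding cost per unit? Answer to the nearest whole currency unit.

H ≈ £27

The basic EOQ model gives Q* = √(2DS/H); rearrange for the unknown.
From Q* = √(2DS/H): H = 2DS / Q*² = 2 × 42,200 × 177 / 743.8² = 27.0025.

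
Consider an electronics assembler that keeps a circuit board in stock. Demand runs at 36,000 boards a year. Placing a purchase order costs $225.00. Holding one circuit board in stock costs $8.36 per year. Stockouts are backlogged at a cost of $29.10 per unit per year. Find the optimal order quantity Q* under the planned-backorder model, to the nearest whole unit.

Q* ≈ 1,579 boards

With planned backorders, Q* = √(2DS/H) · √((H+B)/B).
√(2DS/H) = √(2 × 36,000 × 225 / 8.36) = 1392.049.
√((H+B)/B) = √((8.36+29.1)/29.1) = 1.1346.
Q* ≈ 1579.399.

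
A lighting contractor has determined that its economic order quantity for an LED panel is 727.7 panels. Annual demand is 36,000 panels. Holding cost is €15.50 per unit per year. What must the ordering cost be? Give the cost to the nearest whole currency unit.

S ≈ €114

The basic EOQ model gives Q* = √(2DS/H); rearrange for the unknown.
From Q* = √(2DS/H): S = Q*²H / (2D) = 727.7² × 15.5 / (2 × 36,000) = 113.9998.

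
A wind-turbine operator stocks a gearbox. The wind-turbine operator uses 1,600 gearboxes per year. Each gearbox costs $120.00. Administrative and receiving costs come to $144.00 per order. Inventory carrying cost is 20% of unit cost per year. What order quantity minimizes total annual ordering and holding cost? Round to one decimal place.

Holding cost H = 0.20 × $120.00 = $24.0000 per unit per year.
EOQ = √(2DS / H) = √(2 × 1,600 × 144 / 24).
= √(460,800 / 24) = √19,200 ≈ 138.564.

Q* ≈ 138.6 gearboxes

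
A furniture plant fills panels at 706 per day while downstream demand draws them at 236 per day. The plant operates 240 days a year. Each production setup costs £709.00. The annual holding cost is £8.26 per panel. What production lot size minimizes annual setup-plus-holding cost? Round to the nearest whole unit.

Annual demand D = 236 × 240 = 56,640.
Production build-up factor (1 − d/p) = 1 − 236/706 = 0.6657.
Q* = √(2DS / (H(1 − d/p))) = √(2 × 56,640 × 709 / (8.26 × 0.6657)).
= √(80,315,520 / 5.4989) ≈ 3821.758.

Q* ≈ 3,822 panels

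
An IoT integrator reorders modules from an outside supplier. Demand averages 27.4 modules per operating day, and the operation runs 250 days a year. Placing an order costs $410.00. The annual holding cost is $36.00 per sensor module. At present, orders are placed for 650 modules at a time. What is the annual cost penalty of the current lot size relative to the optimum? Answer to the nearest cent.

Annual demand D = 27.4 × 250 = 6,850.
EOQ = √(2DS/H) = √(2 × 6,850 × 410 / 36) ≈ 395.00.
Cost at Q* = (D/Q*)S + (Q*/2)H = √(2DSH) ≈ $14,220.13.
Cost at Q = 650: (6,850/650)×410 + (650/2)×36 = $4,320.77 + $11,700.00 = $16,020.77.
Excess = $16,020.77 − $14,220.13 = $1,800.64.

Extra cost ≈ $1,800.64 per year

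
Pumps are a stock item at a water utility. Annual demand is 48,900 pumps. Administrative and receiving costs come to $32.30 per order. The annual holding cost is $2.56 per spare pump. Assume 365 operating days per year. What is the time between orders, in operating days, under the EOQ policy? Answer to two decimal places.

The optimal lot size = √(2DS/H) = √(2 × 48,900 × 32.3 / 2.56) ≈ 1110.84.
Cycle time = Q*/D × 365 = 1110.84 / 48,900 × 365 ≈ 8.292 days.

T ≈ 8.29 days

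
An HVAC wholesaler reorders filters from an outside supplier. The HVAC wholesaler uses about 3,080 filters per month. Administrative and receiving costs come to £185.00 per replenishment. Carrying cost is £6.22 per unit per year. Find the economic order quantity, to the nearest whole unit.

Q* ≈ 1,483 filters

Annual demand D = 3,080 × 12 = 36,960.
EOQ = √(2DS / H) = √(2 × 36,960 × 185 / 6.22).
= √(13,675,200 / 6.22) = √2,198,585.209 ≈ 1482.763.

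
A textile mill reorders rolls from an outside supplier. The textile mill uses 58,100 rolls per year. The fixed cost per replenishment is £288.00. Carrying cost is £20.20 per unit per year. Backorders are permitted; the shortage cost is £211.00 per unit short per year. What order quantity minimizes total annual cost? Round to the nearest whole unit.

Q* ≈ 1,347 rolls

With planned backorders, Q* = √(2DS/H) · √((H+B)/B).
√(2DS/H) = √(2 × 58,100 × 288 / 20.2) = 1287.134.
√((H+B)/B) = √((20.2+211)/211) = 1.0468.
Q* ≈ 1347.337.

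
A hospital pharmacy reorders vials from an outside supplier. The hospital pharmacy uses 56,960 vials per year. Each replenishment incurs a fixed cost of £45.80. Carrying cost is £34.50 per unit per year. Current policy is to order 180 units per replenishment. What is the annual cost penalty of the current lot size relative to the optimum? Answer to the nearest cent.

EOQ = √(2DS/H) = √(2 × 56,960 × 45.8 / 34.5) ≈ 388.89.
Cost at Q* = (D/Q*)S + (Q*/2)H = √(2DSH) ≈ £13,416.59.
Cost at Q = 180: (56,960/180)×45.8 + (180/2)×34.5 = £14,493.16 + £3,105.00 = £17,598.16.
Excess = £17,598.16 − £13,416.59 = £4,181.56.

Extra cost ≈ £4,181.56 per year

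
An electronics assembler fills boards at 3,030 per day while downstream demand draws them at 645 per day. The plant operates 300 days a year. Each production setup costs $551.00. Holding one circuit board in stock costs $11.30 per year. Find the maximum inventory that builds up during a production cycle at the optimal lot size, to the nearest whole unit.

I_max ≈ 3,854 boards

Annual demand D = 645 × 300 = 193,500.
Production build-up factor (1 − d/p) = 1 − 645/3,030 = 0.7871.
Q* = √(2DS / (H(1 − d/p))) = √(2 × 193,500 × 551 / (11.3 × 0.7871)).
= √(213,237,000 / 8.8946) ≈ 4896.313.
Maximum inventory = Q*(1 − d/p) = 4896.313 × 0.7871 ≈ 3854.029.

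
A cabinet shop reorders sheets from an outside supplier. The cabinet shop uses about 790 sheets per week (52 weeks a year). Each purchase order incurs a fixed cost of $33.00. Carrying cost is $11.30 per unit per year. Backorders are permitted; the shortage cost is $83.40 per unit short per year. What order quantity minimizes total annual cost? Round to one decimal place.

Q* ≈ 522.0 sheets

Annual demand D = 790 × 52 = 41,080.
With planned backorders, Q* = √(2DS/H) · √((H+B)/B).
√(2DS/H) = √(2 × 41,080 × 33 / 11.3) = 489.833.
√((H+B)/B) = √((11.3+83.4)/83.4) = 1.0656.
Q* ≈ 521.963.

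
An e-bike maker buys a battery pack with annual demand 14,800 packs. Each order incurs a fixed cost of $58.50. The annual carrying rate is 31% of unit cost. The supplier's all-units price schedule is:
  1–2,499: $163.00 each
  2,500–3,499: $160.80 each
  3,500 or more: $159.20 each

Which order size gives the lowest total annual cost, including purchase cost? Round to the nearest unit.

Q* ≈ 185 packs

Holding cost per unit per year at price C is H = 0.31·C.
For each price level, check whether its EOQ is feasible; otherwise the best quantity at that price is the breakpoint.
EOQ at $163.00 = 185.1 (feasible in tier 1): TC = 14,800×$163.00 + (14,800/185.1)×58.5 + (185.1/2)×0.31×$163.00 = $2,421,754.02.
EOQ at $160.80 = 186.4 < 2500, so use break Q=2500: TC = 14,800×$160.80 + (14,800/2500.0)×58.5 + (2500.0/2)×0.31×$160.80 = $2,442,496.32.
EOQ at $159.20 = 187.3 < 3500, so use break Q=3500: TC = 14,800×$159.20 + (14,800/3500.0)×58.5 + (3500.0/2)×0.31×$159.20 = $2,442,773.37.
Lowest total cost is $2,421,754.02 at Q = 185.1.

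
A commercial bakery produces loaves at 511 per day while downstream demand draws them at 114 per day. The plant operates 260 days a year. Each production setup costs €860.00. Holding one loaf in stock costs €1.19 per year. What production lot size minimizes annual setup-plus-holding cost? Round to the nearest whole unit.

Annual demand D = 114 × 260 = 29,640.
Production build-up factor (1 − d/p) = 1 − 114/511 = 0.7769.
Q* = √(2DS / (H(1 − d/p))) = √(2 × 29,640 × 860 / (1.19 × 0.7769)).
= √(50,980,800 / 0.9245) ≈ 7425.831.

Q* ≈ 7,426 loaves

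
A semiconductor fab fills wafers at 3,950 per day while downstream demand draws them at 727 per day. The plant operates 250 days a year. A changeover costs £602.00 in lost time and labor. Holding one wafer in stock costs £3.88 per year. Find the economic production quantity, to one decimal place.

Q* ≈ 8,313.9 wafers

Annual demand D = 727 × 250 = 181,750.
Production build-up factor (1 − d/p) = 1 − 727/3,950 = 0.8159.
Q* = √(2DS / (H(1 − d/p))) = √(2 × 181,750 × 602 / (3.88 × 0.8159)).
= √(218,827,000 / 3.1659) ≈ 8313.865.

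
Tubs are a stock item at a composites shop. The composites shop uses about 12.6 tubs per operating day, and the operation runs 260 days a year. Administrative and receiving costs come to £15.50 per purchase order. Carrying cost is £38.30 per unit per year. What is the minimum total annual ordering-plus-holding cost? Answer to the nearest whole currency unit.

Annual demand D = 12.6 × 260 = 3,276.
Q* = √(2DS/H) = √(2 × 3,276 × 15.5 / 38.3) ≈ 51.49.
At the optimum the two cost components are equal, so total cost = 2·(Q*/2)H = Q*·H.
Minimum total = √(2DSH) = √(2 × 3,276 × 15.5 × 38.3) ≈ 1972.206.

TC* ≈ £1,972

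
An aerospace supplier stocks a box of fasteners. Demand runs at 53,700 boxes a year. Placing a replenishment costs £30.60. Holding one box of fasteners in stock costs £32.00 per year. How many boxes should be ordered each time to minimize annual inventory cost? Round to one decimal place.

EOQ = √(2DS / H) = √(2 × 53,700 × 30.6 / 32).
= √(3,286,440 / 32) = √102,701.25 ≈ 320.470.

Q* ≈ 320.5 boxes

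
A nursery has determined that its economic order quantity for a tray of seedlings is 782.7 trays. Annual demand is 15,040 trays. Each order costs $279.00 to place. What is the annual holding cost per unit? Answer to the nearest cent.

H ≈ $13.70

Invert the EOQ relation Q*² = 2DS/H.
From Q* = √(2DS/H): H = 2DS / Q*² = 2 × 15,040 × 279 / 782.7² = 13.6991.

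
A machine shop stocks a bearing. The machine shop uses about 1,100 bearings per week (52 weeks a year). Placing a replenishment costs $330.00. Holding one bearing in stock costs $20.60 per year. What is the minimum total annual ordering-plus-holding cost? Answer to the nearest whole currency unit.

Annual demand D = 1,100 × 52 = 57,200.
EOQ = √(2DS/H) = √(2 × 57,200 × 330 / 20.6) ≈ 1353.74.
At Q*, ordering cost (D/Q*)S equals holding cost (Q*/2)H, each = √(DSH/2).
Minimum total = √(2DSH) = √(2 × 57,200 × 330 × 20.6) ≈ 27887.115.

TC* ≈ $27,887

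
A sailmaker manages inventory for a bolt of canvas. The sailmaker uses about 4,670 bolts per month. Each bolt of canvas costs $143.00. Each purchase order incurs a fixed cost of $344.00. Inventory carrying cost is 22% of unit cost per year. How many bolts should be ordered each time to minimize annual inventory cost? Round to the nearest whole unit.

Annual demand D = 4,670 × 12 = 56,040.
Holding cost H = 0.22 × $143.00 = $31.4600 per unit per year.
EOQ = √(2DS / H) = √(2 × 56,040 × 344 / 31.46).
= √(38,555,520 / 31.46) = √1,225,541.0045 ≈ 1107.042.

Q* ≈ 1,107 bolts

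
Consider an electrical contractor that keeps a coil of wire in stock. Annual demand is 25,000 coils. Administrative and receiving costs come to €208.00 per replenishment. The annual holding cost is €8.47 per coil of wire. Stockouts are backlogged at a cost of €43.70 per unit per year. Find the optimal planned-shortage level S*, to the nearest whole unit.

With planned backorders, Q* = √(2DS/H) · √((H+B)/B).
√(2DS/H) = √(2 × 25,000 × 208 / 8.47) = 1108.090.
√((H+B)/B) = √((8.47+43.7)/43.7) = 1.0926.
Q* ≈ 1210.723.
S* = Q* · H/(H+B) = 1210.723 × 8.47/52.17 ≈ 196.565.

S* ≈ 197 coils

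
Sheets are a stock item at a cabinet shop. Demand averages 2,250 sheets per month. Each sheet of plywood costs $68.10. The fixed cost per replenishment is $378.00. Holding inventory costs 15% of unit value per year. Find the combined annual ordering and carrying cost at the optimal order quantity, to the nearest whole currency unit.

Annual demand D = 2,250 × 12 = 27,000.
Holding cost H = 0.15 × $68.10 = $10.2150 per unit per year.
Q* = √(2DS/H) = √(2 × 27,000 × 378 / 10.215) ≈ 1413.59.
At the optimum the two cost components are equal, so total cost = 2·(Q*/2)H = Q*·H.
Minimum total = √(2DSH) = √(2 × 27,000 × 378 × 10.215) ≈ 14439.826.

TC* ≈ $14,440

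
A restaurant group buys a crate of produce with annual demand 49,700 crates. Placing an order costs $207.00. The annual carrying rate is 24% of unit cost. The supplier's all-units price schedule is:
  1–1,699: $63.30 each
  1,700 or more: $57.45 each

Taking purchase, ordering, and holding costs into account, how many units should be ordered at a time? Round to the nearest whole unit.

Holding cost per unit per year at price C is H = 0.24·C.
Candidates are each tier's EOQ (if it falls in that tier) and each price-break quantity.
EOQ at $63.30 = 1163.8 (feasible in tier 1): TC = 49,700×$63.30 + (49,700/1163.8)×207 + (1163.8/2)×0.24×$63.30 = $3,163,690.15.
EOQ at $57.45 = 1221.6 < 1700, so use break Q=1700: TC = 49,700×$57.45 + (49,700/1700.0)×207 + (1700.0/2)×0.24×$57.45 = $2,873,036.51.
Lowest total cost is $2,873,036.51 at Q = 1700.0.

Q* ≈ 1,700 crates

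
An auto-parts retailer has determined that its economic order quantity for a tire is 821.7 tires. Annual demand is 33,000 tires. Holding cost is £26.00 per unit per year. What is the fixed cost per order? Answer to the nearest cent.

The basic EOQ model gives Q* = √(2DS/H); rearrange for the unknown.
From Q* = √(2DS/H): S = Q*²H / (2D) = 821.7² × 26 / (2 × 33,000) = 265.9843.

S ≈ £265.98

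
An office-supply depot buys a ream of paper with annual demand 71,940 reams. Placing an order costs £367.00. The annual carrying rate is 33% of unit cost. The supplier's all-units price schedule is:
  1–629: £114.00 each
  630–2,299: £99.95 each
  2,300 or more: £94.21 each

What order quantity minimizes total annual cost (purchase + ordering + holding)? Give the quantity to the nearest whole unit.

Holding cost per unit per year at price C is H = 0.33·C.
For each price level, check whether its EOQ is feasible; otherwise the best quantity at that price is the breakpoint.
Tier 1 (£114.00): EOQ = 1184.7 exceeds tier's upper bound 629, so this tier is dominated.
EOQ at £99.95 = 1265.3 (feasible in tier 2): TC = 71,940×£99.95 + (71,940/1265.3)×367 + (1265.3/2)×0.33×£99.95 = £7,232,136.19.
EOQ at £94.21 = 1303.3 < 2300, so use break Q=2300: TC = 71,940×£94.21 + (71,940/2300.0)×367 + (2300.0/2)×0.33×£94.21 = £6,824,699.22.
Lowest total cost is £6,824,699.22 at Q = 2300.0.

Q* ≈ 2,300 reams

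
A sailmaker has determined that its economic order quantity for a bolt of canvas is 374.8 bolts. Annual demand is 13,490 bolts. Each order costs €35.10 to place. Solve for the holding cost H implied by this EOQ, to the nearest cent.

H ≈ €6.74

Invert the EOQ relation Q*² = 2DS/H.
From Q* = √(2DS/H): H = 2DS / Q*² = 2 × 13,490 × 35.1 / 374.8² = 6.7414.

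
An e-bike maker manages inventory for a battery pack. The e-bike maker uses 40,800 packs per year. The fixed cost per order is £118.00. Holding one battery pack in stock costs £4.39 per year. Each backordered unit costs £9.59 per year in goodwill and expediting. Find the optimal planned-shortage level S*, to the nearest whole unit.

With planned backorders, Q* = √(2DS/H) · √((H+B)/B).
√(2DS/H) = √(2 × 40,800 × 118 / 4.39) = 1480.996.
√((H+B)/B) = √((4.39+9.59)/9.59) = 1.2074.
Q* ≈ 1788.126.
S* = Q* · H/(H+B) = 1788.126 × 4.39/13.98 ≈ 561.507.

S* ≈ 562 packs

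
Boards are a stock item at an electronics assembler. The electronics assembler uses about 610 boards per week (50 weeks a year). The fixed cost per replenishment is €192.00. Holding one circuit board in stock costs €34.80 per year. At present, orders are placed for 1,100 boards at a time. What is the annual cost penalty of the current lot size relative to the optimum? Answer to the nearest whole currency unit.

Annual demand D = 610 × 50 = 30,500.
EOQ = √(2DS/H) = √(2 × 30,500 × 192 / 34.8) ≈ 580.13.
Cost at Q* = (D/Q*)S + (Q*/2)H = √(2DSH) ≈ €20,188.55.
Cost at Q = 1,100: (30,500/1,100)×192 + (1,100/2)×34.8 = €5,323.64 + €19,140.00 = €24,463.64.
Excess = €24,463.64 − €20,188.55 = €4,275.09.

Extra cost ≈ €4,275 per year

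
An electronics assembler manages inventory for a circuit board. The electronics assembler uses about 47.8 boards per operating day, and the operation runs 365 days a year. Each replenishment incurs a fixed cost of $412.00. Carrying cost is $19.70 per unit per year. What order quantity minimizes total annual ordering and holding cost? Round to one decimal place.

Annual demand D = 47.8 × 365 = 17,447.
EOQ = √(2DS / H) = √(2 × 17,447 × 412 / 19.7).
= √(14,376,328 / 19.7) = √729,762.8426 ≈ 854.262.

Q* ≈ 854.3 boards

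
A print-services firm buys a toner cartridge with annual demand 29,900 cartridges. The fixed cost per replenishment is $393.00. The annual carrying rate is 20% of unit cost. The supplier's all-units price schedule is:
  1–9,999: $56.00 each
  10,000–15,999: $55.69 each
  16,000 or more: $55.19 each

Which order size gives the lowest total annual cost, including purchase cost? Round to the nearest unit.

Q* ≈ 1,449 cartridges

Holding cost per unit per year at price C is H = 0.20·C.
For each price level, check whether its EOQ is feasible; otherwise the best quantity at that price is the breakpoint.
EOQ at $56.00 = 1448.6 (feasible in tier 1): TC = 29,900×$56.00 + (29,900/1448.6)×393 + (1448.6/2)×0.20×$56.00 = $1,690,623.92.
EOQ at $55.69 = 1452.6 < 10000, so use break Q=10000: TC = 29,900×$55.69 + (29,900/10000.0)×393 + (10000.0/2)×0.20×$55.69 = $1,721,996.07.
EOQ at $55.19 = 1459.2 < 16000, so use break Q=16000: TC = 29,900×$55.19 + (29,900/16000.0)×393 + (16000.0/2)×0.20×$55.19 = $1,739,219.42.
Lowest total cost is $1,690,623.92 at Q = 1448.6.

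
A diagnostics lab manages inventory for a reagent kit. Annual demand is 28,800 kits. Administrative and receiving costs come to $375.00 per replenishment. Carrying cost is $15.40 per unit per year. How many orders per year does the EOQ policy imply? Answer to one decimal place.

The optimal lot size = √(2DS/H) = √(2 × 28,800 × 375 / 15.4) ≈ 1184.31.
Orders per year = D / Q* = 28,800 / 1184.31 ≈ 24.318.

N ≈ 24.3 orders per year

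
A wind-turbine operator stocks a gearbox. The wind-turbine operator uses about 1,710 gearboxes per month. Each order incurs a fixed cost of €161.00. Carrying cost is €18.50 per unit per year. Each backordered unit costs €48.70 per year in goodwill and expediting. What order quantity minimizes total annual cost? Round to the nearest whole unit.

Q* ≈ 702 gearboxes

Annual demand D = 1,710 × 12 = 20,520.
With planned backorders, Q* = √(2DS/H) · √((H+B)/B).
√(2DS/H) = √(2 × 20,520 × 161 / 18.5) = 597.628.
√((H+B)/B) = √((18.5+48.7)/48.7) = 1.1747.
Q* ≈ 702.022.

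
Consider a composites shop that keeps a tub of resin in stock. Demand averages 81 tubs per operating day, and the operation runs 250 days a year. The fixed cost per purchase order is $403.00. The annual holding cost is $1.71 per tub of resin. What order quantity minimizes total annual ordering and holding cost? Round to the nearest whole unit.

Annual demand D = 81 × 250 = 20,250.
EOQ = √(2DS / H) = √(2 × 20,250 × 403 / 1.71).
= √(16,321,500 / 1.71) = √9,544,736.8421 ≈ 3089.456.

Q* ≈ 3,089 tubs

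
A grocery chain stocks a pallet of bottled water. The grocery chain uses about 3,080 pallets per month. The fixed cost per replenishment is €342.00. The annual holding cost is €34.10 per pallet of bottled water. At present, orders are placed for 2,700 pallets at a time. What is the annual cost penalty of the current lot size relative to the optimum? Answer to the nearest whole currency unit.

Extra cost ≈ €21,356 per year

Annual demand D = 3,080 × 12 = 36,960.
EOQ = √(2DS/H) = √(2 × 36,960 × 342 / 34.1) ≈ 861.03.
Cost at Q* = (D/Q*)S + (Q*/2)H = √(2DSH) ≈ €29,361.03.
Cost at Q = 2,700: (36,960/2,700)×342 + (2,700/2)×34.1 = €4,681.60 + €46,035.00 = €50,716.60.
Excess = €50,716.60 − €29,361.03 = €21,355.57.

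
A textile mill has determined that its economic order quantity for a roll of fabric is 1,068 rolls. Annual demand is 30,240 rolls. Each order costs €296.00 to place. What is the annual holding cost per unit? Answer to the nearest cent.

H ≈ €15.69

The basic EOQ model gives Q* = √(2DS/H); rearrange for the unknown.
From Q* = √(2DS/H): H = 2DS / Q*² = 2 × 30,240 × 296 / 1,068² = 15.6950.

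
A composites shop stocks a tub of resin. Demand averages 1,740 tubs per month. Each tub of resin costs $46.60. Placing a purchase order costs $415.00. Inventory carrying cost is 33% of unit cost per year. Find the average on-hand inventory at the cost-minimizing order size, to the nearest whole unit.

Annual demand D = 1,740 × 12 = 20,880.
Holding cost H = 0.33 × $46.60 = $15.3780 per unit per year.
The optimal lot size = √(2DS/H) = √(2 × 20,880 × 415 / 15.378) ≈ 1061.58.
Average inventory = Q*/2 ≈ 1061.58 / 2 = 530.792.

Average inventory ≈ 531 tubs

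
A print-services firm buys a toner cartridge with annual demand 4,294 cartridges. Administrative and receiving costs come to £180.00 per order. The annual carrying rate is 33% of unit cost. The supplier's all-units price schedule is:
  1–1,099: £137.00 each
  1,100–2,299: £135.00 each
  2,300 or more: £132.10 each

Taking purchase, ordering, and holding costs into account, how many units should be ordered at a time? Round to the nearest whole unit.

Q* ≈ 185 cartridges

Holding cost per unit per year at price C is H = 0.33·C.
Candidates are each tier's EOQ (if it falls in that tier) and each price-break quantity.
EOQ at £137.00 = 184.9 (feasible in tier 1): TC = 4,294×£137.00 + (4,294/184.9)×180 + (184.9/2)×0.33×£137.00 = £596,637.87.
EOQ at £135.00 = 186.3 < 1100, so use break Q=1100: TC = 4,294×£135.00 + (4,294/1100.0)×180 + (1100.0/2)×0.33×£135.00 = £604,895.15.
EOQ at £132.10 = 188.3 < 2300, so use break Q=2300: TC = 4,294×£132.10 + (4,294/2300.0)×180 + (2300.0/2)×0.33×£132.10 = £617,705.40.
Lowest total cost is £596,637.87 at Q = 184.9.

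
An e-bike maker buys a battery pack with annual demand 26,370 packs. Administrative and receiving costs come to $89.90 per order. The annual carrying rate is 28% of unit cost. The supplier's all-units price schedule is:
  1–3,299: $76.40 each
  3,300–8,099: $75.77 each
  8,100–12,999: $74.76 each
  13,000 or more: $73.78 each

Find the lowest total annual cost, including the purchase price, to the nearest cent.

Holding cost per unit per year at price C is H = 0.28·C.
Candidates are each tier's EOQ (if it falls in that tier) and each price-break quantity.
EOQ at $76.40 = 470.8 (feasible in tier 1): TC = 26,370×$76.40 + (26,370/470.8)×89.9 + (470.8/2)×0.28×$76.40 = $2,024,739.07.
EOQ at $75.77 = 472.7 < 3300, so use break Q=3300: TC = 26,370×$75.77 + (26,370/3300.0)×89.9 + (3300.0/2)×0.28×$75.77 = $2,033,779.02.
EOQ at $74.76 = 475.9 < 8100, so use break Q=8100: TC = 26,370×$74.76 + (26,370/8100.0)×89.9 + (8100.0/2)×0.28×$74.76 = $2,056,491.71.
EOQ at $73.78 = 479.1 < 13000, so use break Q=13000: TC = 26,370×$73.78 + (26,370/13000.0)×89.9 + (13000.0/2)×0.28×$73.78 = $2,080,040.56.
Lowest total cost among the candidates is at Q = 470.8.

TC* ≈ $2,024,739.07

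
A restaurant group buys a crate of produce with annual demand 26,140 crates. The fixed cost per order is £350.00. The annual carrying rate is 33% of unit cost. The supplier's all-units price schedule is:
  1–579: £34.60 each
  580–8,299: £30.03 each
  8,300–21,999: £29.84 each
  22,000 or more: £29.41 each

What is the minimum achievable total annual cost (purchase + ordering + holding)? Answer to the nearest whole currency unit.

Holding cost per unit per year at price C is H = 0.33·C.
Evaluate total cost at each tier's feasible EOQ or, if the EOQ is below the tier, at the tier's minimum quantity.
Tier 1 (£34.60): EOQ = 1265.9 exceeds tier's upper bound 579, so this tier is dominated.
EOQ at £30.03 = 1358.8 (feasible in tier 2): TC = 26,140×£30.03 + (26,140/1358.8)×350 + (1358.8/2)×0.33×£30.03 = £798,450.13.
EOQ at £29.84 = 1363.2 < 8300, so use break Q=8300: TC = 26,140×£29.84 + (26,140/8300.0)×350 + (8300.0/2)×0.33×£29.84 = £821,985.77.
EOQ at £29.41 = 1373.1 < 22000, so use break Q=22000: TC = 26,140×£29.41 + (26,140/22000.0)×350 + (22000.0/2)×0.33×£29.41 = £875,951.56.
Lowest total cost among the candidates is at Q = 1358.8.

TC* ≈ £798,450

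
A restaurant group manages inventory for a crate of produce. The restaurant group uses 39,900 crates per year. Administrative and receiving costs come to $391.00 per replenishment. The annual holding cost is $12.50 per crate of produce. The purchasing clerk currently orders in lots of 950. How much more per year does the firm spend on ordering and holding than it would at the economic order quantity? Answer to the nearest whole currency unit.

Extra cost ≈ $2,611 per year

EOQ = √(2DS/H) = √(2 × 39,900 × 391 / 12.5) ≈ 1579.92.
Cost at Q* = (D/Q*)S + (Q*/2)H = √(2DSH) ≈ $19,748.99.
Cost at Q = 950: (39,900/950)×391 + (950/2)×12.5 = $16,422.00 + $5,937.50 = $22,359.50.
Excess = $22,359.50 − $19,748.99 = $2,610.51.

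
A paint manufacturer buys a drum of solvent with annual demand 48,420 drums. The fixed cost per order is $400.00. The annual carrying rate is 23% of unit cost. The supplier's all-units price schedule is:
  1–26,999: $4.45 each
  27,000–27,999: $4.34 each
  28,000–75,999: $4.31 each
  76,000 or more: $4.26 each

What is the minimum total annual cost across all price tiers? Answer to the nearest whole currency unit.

Holding cost per unit per year at price C is H = 0.23·C.
Evaluate total cost at each tier's feasible EOQ or, if the EOQ is below the tier, at the tier's minimum quantity.
EOQ at $4.45 = 6152.0 (feasible in tier 1): TC = 48,420×$4.45 + (48,420/6152.0)×400 + (6152.0/2)×0.23×$4.45 = $221,765.53.
EOQ at $4.34 = 6229.4 < 27000, so use break Q=27000: TC = 48,420×$4.34 + (48,420/27000.0)×400 + (27000.0/2)×0.23×$4.34 = $224,335.83.
EOQ at $4.31 = 6251.1 < 28000, so use break Q=28000: TC = 48,420×$4.31 + (48,420/28000.0)×400 + (28000.0/2)×0.23×$4.31 = $223,260.11.
EOQ at $4.26 = 6287.7 < 76000, so use break Q=76000: TC = 48,420×$4.26 + (48,420/76000.0)×400 + (76000.0/2)×0.23×$4.26 = $243,756.44.
Lowest total cost among the candidates is at Q = 6152.0.

TC* ≈ $221,766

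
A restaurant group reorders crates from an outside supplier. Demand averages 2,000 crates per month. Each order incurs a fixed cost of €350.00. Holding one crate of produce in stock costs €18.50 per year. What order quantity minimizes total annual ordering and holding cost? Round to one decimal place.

Annual demand D = 2,000 × 12 = 24,000.
EOQ = √(2DS / H) = √(2 × 24,000 × 350 / 18.5).
= √(16,800,000 / 18.5) = √908,108.1081 ≈ 952.947.

Q* ≈ 952.9 crates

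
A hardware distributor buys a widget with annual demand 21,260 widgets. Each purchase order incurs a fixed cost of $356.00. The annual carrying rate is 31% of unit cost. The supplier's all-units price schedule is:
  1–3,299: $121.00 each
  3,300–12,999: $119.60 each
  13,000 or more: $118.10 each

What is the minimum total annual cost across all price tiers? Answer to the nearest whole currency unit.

TC* ≈ $2,596,288

Holding cost per unit per year at price C is H = 0.31·C.
Candidates are each tier's EOQ (if it falls in that tier) and each price-break quantity.
EOQ at $121.00 = 635.3 (feasible in tier 1): TC = 21,260×$121.00 + (21,260/635.3)×356 + (635.3/2)×0.31×$121.00 = $2,596,288.42.
EOQ at $119.60 = 639.0 < 3300, so use break Q=3300: TC = 21,260×$119.60 + (21,260/3300.0)×356 + (3300.0/2)×0.31×$119.60 = $2,606,164.90.
EOQ at $118.10 = 643.0 < 13000, so use break Q=13000: TC = 21,260×$118.10 + (21,260/13000.0)×356 + (13000.0/2)×0.31×$118.10 = $2,749,359.70.
Lowest total cost among the candidates is at Q = 635.3.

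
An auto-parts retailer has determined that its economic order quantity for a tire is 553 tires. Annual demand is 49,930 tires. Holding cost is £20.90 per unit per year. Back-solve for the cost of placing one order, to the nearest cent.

S ≈ £64.00

Squaring Q* = √(2DS/H) gives Q*² = 2DS/H.
From Q* = √(2DS/H): S = Q*²H / (2D) = 553² × 20.9 / (2 × 49,930) = 64.0037.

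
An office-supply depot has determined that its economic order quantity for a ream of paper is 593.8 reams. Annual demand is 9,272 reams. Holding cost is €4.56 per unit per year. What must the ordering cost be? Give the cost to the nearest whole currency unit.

The basic EOQ model gives Q* = √(2DS/H); rearrange for the unknown.
From Q* = √(2DS/H): S = Q*²H / (2D) = 593.8² × 4.56 / (2 × 9,272) = 86.7045.

S ≈ €87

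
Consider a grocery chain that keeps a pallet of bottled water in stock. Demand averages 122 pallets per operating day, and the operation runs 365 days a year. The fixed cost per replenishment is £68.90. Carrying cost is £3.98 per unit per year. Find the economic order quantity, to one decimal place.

Q* ≈ 1,241.7 pallets

Annual demand D = 122 × 365 = 44,530.
EOQ = √(2DS / H) = √(2 × 44,530 × 68.9 / 3.98).
= √(6,136,234 / 3.98) = √1,541,767.3367 ≈ 1241.679.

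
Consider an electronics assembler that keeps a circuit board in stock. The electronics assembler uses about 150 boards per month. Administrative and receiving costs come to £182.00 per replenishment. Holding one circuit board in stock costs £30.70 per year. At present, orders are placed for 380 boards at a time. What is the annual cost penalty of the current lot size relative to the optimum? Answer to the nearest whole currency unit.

Extra cost ≈ £2,210 per year

Annual demand D = 150 × 12 = 1,800.
EOQ = √(2DS/H) = √(2 × 1,800 × 182 / 30.7) ≈ 146.09.
Cost at Q* = (D/Q*)S + (Q*/2)H = √(2DSH) ≈ £4,484.93.
Cost at Q = 380: (1,800/380)×182 + (380/2)×30.7 = £862.11 + £5,833.00 = £6,695.11.
Excess = £6,695.11 − £4,484.93 = £2,210.17.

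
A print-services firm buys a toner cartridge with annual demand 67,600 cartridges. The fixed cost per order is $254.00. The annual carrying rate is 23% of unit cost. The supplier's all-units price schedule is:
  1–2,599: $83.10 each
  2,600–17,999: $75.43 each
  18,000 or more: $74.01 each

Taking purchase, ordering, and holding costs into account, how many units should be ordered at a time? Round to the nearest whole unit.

Q* ≈ 2,600 cartridges

Holding cost per unit per year at price C is H = 0.23·C.
Evaluate total cost at each tier's feasible EOQ or, if the EOQ is below the tier, at the tier's minimum quantity.
EOQ at $83.10 = 1340.4 (feasible in tier 1): TC = 67,600×$83.10 + (67,600/1340.4)×254 + (1340.4/2)×0.23×$83.10 = $5,643,179.44.
EOQ at $75.43 = 1406.9 < 2600, so use break Q=2600: TC = 67,600×$75.43 + (67,600/2600.0)×254 + (2600.0/2)×0.23×$75.43 = $5,128,225.57.
EOQ at $74.01 = 1420.4 < 18000, so use break Q=18000: TC = 67,600×$74.01 + (67,600/18000.0)×254 + (18000.0/2)×0.23×$74.01 = $5,157,230.61.
Lowest total cost is $5,128,225.57 at Q = 2600.0.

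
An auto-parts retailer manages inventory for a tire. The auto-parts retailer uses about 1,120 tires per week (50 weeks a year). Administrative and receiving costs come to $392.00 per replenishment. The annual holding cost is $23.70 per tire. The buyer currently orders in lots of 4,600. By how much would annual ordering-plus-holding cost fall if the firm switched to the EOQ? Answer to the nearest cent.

Extra cost ≈ $27,025.01 per year

Annual demand D = 1,120 × 50 = 56,000.
EOQ = √(2DS/H) = √(2 × 56,000 × 392 / 23.7) ≈ 1361.06.
Cost at Q* = (D/Q*)S + (Q*/2)H = √(2DSH) ≈ $32,257.17.
Cost at Q = 4,600: (56,000/4,600)×392 + (4,600/2)×23.7 = $4,772.17 + $54,510.00 = $59,282.17.
Excess = $59,282.17 − $32,257.17 = $27,025.01.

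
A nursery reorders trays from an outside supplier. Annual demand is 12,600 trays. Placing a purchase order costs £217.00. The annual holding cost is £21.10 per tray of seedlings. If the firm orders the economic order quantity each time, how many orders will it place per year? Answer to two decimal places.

N ≈ 24.75 orders per year

Q* = √(2DS/H) = √(2 × 12,600 × 217 / 21.1) ≈ 509.08.
Orders per year = D / Q* = 12,600 / 509.08 ≈ 24.750.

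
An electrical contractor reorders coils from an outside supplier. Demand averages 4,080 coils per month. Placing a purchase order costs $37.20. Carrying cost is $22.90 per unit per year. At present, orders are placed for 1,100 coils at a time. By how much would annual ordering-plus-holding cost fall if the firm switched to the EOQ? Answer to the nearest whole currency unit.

Annual demand D = 4,080 × 12 = 48,960.
EOQ = √(2DS/H) = √(2 × 48,960 × 37.2 / 22.9) ≈ 398.83.
Cost at Q* = (D/Q*)S + (Q*/2)H = √(2DSH) ≈ $9,133.24.
Cost at Q = 1,100: (48,960/1,100)×37.2 + (1,100/2)×22.9 = $1,655.74 + $12,595.00 = $14,250.74.
Excess = $14,250.74 − $9,133.24 = $5,117.50.

Extra cost ≈ $5,117 per year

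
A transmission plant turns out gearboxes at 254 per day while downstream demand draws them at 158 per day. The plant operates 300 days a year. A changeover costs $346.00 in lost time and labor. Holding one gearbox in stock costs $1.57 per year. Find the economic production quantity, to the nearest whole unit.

Q* ≈ 7,435 gearboxes

Annual demand D = 158 × 300 = 47,400.
Production build-up factor (1 − d/p) = 1 − 158/254 = 0.3780.
Q* = √(2DS / (H(1 − d/p))) = √(2 × 47,400 × 346 / (1.57 × 0.3780)).
= √(32,800,800 / 0.5934) ≈ 7434.874.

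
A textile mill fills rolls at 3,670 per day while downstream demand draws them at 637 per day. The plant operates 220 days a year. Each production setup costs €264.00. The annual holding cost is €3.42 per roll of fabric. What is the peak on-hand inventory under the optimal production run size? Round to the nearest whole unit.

I_max ≈ 4,229 rolls

Annual demand D = 637 × 220 = 140,140.
Production build-up factor (1 − d/p) = 1 − 637/3,670 = 0.8264.
Q* = √(2DS / (H(1 − d/p))) = √(2 × 140,140 × 264 / (3.42 × 0.8264)).
= √(73,993,920 / 2.8264) ≈ 5116.604.
Maximum inventory = Q*(1 − d/p) = 5116.604 × 0.8264 ≈ 4228.518.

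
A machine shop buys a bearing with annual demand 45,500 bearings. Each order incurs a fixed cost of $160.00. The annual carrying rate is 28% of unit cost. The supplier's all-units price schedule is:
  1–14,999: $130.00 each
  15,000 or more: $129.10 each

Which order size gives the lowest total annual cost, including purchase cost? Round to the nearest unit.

Q* ≈ 632 bearings

Holding cost per unit per year at price C is H = 0.28·C.
For each price level, check whether its EOQ is feasible; otherwise the best quantity at that price is the breakpoint.
EOQ at $130.00 = 632.5 (feasible in tier 1): TC = 45,500×$130.00 + (45,500/632.5)×160 + (632.5/2)×0.28×$130.00 = $5,938,021.38.
EOQ at $129.10 = 634.7 < 15000, so use break Q=15000: TC = 45,500×$129.10 + (45,500/15000.0)×160 + (15000.0/2)×0.28×$129.10 = $6,145,645.33.
Lowest total cost is $5,938,021.38 at Q = 632.5.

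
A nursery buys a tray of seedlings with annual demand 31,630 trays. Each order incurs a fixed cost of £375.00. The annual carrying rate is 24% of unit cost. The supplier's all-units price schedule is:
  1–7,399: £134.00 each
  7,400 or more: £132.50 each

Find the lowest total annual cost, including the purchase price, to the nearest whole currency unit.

Holding cost per unit per year at price C is H = 0.24·C.
For each price level, check whether its EOQ is feasible; otherwise the best quantity at that price is the breakpoint.
EOQ at £134.00 = 858.9 (feasible in tier 1): TC = 31,630×£134.00 + (31,630/858.9)×375 + (858.9/2)×0.24×£134.00 = £4,266,040.93.
EOQ at £132.50 = 863.7 < 7400, so use break Q=7400: TC = 31,630×£132.50 + (31,630/7400.0)×375 + (7400.0/2)×0.24×£132.50 = £4,310,237.87.
Lowest total cost among the candidates is at Q = 858.9.

TC* ≈ £4,266,041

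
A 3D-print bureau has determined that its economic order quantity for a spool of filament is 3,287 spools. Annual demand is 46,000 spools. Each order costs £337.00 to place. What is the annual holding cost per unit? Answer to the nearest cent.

H ≈ £2.87

Invert the EOQ relation Q*² = 2DS/H.
From Q* = √(2DS/H): H = 2DS / Q*² = 2 × 46,000 × 337 / 3,287² = 2.8696.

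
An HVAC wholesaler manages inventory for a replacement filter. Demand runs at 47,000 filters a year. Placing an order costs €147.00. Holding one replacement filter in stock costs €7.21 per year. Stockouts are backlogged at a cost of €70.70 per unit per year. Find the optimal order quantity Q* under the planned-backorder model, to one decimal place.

Q* ≈ 1,453.3 filters

With planned backorders, Q* = √(2DS/H) · √((H+B)/B).
√(2DS/H) = √(2 × 47,000 × 147 / 7.21) = 1384.379.
√((H+B)/B) = √((7.21+70.7)/70.7) = 1.0498.
Q* ≈ 1453.255.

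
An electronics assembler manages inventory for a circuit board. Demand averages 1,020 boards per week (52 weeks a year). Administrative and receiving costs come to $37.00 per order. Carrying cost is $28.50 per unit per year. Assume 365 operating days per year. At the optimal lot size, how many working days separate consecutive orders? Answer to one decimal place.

Annual demand D = 1,020 × 52 = 53,040.
The optimal lot size = √(2DS/H) = √(2 × 53,040 × 37 / 28.5) ≈ 371.10.
Cycle time = Q*/D × 365 = 371.10 / 53,040 × 365 ≈ 2.554 days.

T ≈ 2.6 days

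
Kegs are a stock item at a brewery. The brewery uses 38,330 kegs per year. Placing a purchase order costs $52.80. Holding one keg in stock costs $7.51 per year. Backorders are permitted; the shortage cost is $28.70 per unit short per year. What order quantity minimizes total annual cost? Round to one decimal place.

With planned backorders, Q* = √(2DS/H) · √((H+B)/B).
√(2DS/H) = √(2 × 38,330 × 52.8 / 7.51) = 734.144.
√((H+B)/B) = √((7.51+28.7)/28.7) = 1.1232.
Q* ≈ 824.622.

Q* ≈ 824.6 kegs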